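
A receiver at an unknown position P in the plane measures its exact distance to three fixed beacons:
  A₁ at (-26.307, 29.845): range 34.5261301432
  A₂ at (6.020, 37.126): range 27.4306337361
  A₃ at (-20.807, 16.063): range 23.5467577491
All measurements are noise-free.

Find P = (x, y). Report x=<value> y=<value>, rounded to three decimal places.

eq1: (x + 26.307)² + (y − 29.845)² = 34.5261301432²
eq2: (x − 6.020)² + (y − 37.126)² = 27.4306337361²
eq3: (x + 20.807)² + (y − 16.063)² = 23.5467577491²
eq1−eq2, eq1−eq3 (x²,y² cancel):
  64.654·x + 14.562·y = 271.411998
  11.000·x − 27.564·y = -254.227194
det = 64.654·-27.564 − 14.562·11.000 = -1942.304856
x = (271.411998·-27.564 − 14.562·-254.227194) / -1942.304856 = 1.945701
y = (64.654·-254.227194 − 271.411998·11.000) / -1942.304856 = 9.999634

x=1.946 y=10.000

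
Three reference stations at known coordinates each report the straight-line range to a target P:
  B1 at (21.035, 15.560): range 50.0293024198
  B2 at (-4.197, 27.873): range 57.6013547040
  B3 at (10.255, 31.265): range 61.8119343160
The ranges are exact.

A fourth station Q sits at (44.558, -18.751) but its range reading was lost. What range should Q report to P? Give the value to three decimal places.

eq1: (x − 21.035)² + (y − 15.560)² = 50.0293024198²
eq2: (x + 4.197)² + (y − 27.873)² = 57.6013547040²
eq3: (x − 10.255)² + (y − 31.265)² = 61.8119343160²
eq1−eq3, eq1−eq2 (x²,y² cancel):
  -21.560·x + 31.410·y = -919.703698
  -50.464·x + 24.626·y = -705.050850
det = -21.560·24.626 − 31.410·-50.464 = 1054.137680
x = (-919.703698·24.626 − 31.410·-705.050850) / 1054.137680 = -0.477145
y = (-21.560·-705.050850 − -919.703698·-50.464) / 1054.137680 = -29.608116
|P − Q| = √((-0.477145 − 44.558)² + (-29.608116 − -18.751)²) = 46.325384

46.325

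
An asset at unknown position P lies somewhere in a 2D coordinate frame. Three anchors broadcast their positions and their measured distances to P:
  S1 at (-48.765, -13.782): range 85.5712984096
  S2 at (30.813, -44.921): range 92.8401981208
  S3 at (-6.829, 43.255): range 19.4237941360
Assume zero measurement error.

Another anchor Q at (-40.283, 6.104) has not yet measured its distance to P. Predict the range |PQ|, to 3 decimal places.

66.120

eq1: (x + 48.765)² + (y + 13.782)² = 85.5712984096²
eq2: (x − 30.813)² + (y + 44.921)² = 92.8401981208²
eq3: (x + 6.829)² + (y − 43.255)² = 19.4237941360²
eq3−eq1, eq3−eq2 (x²,y² cancel):
  -83.872·x − 114.074·y = -6294.824850
  75.284·x − 176.352·y = -7192.311664
det = -83.872·-176.352 − -114.074·75.284 = 23378.941960
x = (-6294.824850·-176.352 − -114.074·-7192.311664) / 23378.941960 = 12.389320
y = (-83.872·-7192.311664 − -6294.824850·75.284) / 23378.941960 = 46.072793
|P − Q| = √((12.389320 − -40.283)² + (46.072793 − 6.104)²) = 66.120176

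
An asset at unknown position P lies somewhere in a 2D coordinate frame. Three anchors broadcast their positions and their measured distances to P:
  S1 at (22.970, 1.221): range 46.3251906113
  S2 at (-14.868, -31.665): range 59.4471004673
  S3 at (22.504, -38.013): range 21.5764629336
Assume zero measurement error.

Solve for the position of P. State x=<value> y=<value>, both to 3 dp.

eq1: (x − 22.970)² + (y − 1.221)² = 46.3251906113²
eq2: (x + 14.868)² + (y + 31.665)² = 59.4471004673²
eq3: (x − 22.504)² + (y + 38.013)² = 21.5764629336²
eq1−eq2, eq1−eq3 (x²,y² cancel):
  -75.676·x − 65.772·y = -693.316561
  -0.932·x − 78.468·y = 3102.785976
det = -75.676·-78.468 − -65.772·-0.932 = 5876.844864
x = (-693.316561·-78.468 − -65.772·3102.785976) / 5876.844864 = 43.982717
y = (-75.676·3102.785976 − -693.316561·-0.932) / 5876.844864 = -40.064458

x=43.983 y=-40.064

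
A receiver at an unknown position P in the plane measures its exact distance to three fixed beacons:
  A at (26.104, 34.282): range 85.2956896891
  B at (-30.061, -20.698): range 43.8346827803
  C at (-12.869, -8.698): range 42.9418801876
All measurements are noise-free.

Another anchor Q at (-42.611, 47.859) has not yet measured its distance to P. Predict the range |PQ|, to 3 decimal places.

eq1: (x − 26.104)² + (y − 34.282)² = 85.2956896891²
eq2: (x + 30.061)² + (y + 20.698)² = 43.8346827803²
eq3: (x + 12.869)² + (y + 8.698)² = 42.9418801876²
eq2−eq1, eq2−eq3 (x²,y² cancel):
  112.330·x + 109.960·y = -4829.271850
  34.384·x + 24.000·y = -1013.330220
det = 112.330·24.000 − 109.960·34.384 = -1084.944640
x = (-4829.271850·24.000 − 109.960·-1013.330220) / -1084.944640 = 4.126232
y = (112.330·-1013.330220 − -4829.271850·34.384) / -1084.944640 = -48.133608
|P − Q| = √((4.126232 − -42.611)² + (-48.133608 − 47.859)²) = 106.765864

106.766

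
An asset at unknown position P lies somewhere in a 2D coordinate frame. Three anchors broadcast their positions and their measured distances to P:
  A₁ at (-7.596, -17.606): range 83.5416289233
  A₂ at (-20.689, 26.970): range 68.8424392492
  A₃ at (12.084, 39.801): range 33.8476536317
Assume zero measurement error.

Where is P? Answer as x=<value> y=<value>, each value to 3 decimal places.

x=45.111 y=47.211

eq1: (x + 7.596)² + (y + 17.606)² = 83.5416289233²
eq2: (x + 20.689)² + (y − 26.970)² = 68.8424392492²
eq3: (x − 12.084)² + (y − 39.801)² = 33.8476536317²
eq1−eq2, eq1−eq3 (x²,y² cancel):
  -26.186·x + 89.152·y = 3027.667490
  39.360·x + 114.814·y = 7196.012312
det = -26.186·114.814 − 89.152·39.360 = -6515.542124
x = (3027.667490·114.814 − 89.152·7196.012312) / -6515.542124 = 45.110640
y = (-26.186·7196.012312 − 3027.667490·39.360) / -6515.542124 = 47.210772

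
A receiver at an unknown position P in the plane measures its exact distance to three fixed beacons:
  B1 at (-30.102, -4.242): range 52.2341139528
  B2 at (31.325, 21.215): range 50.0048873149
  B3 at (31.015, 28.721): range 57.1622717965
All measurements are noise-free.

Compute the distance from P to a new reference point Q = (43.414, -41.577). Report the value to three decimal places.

eq1: (x + 30.102)² + (y + 4.242)² = 52.2341139528²
eq2: (x − 31.325)² + (y − 21.215)² = 50.0048873149²
eq3: (x − 31.015)² + (y − 28.721)² = 57.1622717965²
eq2−eq1, eq2−eq3 (x²,y² cancel):
  -122.854·x − 50.914·y = -735.120787
  -0.620·x + 15.012·y = -411.542346
det = -122.854·15.012 − -50.914·-0.620 = -1875.850928
x = (-735.120787·15.012 − -50.914·-411.542346) / -1875.850928 = 17.053008
y = (-122.854·-411.542346 − -735.120787·-0.620) / -1875.850928 = -26.709931
|P − Q| = √((17.053008 − 43.414)² + (-26.709931 − -41.577)²) = 30.264363

30.264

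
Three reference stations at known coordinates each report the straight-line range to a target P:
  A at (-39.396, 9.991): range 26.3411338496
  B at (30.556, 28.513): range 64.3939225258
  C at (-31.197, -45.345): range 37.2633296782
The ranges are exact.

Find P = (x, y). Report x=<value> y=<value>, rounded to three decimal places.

eq1: (x + 39.396)² + (y − 9.991)² = 26.3411338496²
eq2: (x − 30.556)² + (y − 28.513)² = 64.3939225258²
eq3: (x + 31.197)² + (y + 45.345)² = 37.2633296782²
eq1−eq3, eq1−eq2 (x²,y² cancel):
  16.398·x − 110.672·y = 682.856531
  139.904·x + 37.044·y = -3357.926518
det = 16.398·37.044 − -110.672·139.904 = 16090.903000
x = (682.856531·37.044 − -110.672·-3357.926518) / 16090.903000 = -21.523510
y = (16.398·-3357.926518 − 682.856531·139.904) / 16090.903000 = -9.359179

x=-21.524 y=-9.359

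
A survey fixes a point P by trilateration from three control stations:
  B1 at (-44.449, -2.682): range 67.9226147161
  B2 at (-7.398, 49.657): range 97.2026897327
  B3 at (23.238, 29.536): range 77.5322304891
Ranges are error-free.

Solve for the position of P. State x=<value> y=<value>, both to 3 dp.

eq1: (x + 44.449)² + (y + 2.682)² = 67.9226147161²
eq2: (x + 7.398)² + (y − 49.657)² = 97.2026897327²
eq3: (x − 23.238)² + (y − 29.536)² = 77.5322304891²
eq1−eq2, eq1−eq3 (x²,y² cancel):
  74.102·x + 104.678·y = -4297.239973
  135.374·x + 64.436·y = -1968.291960
det = 74.102·64.436 − 104.678·135.374 = -9395.843100
x = (-4297.239973·64.436 − 104.678·-1968.291960) / -9395.843100 = 7.541642
y = (74.102·-1968.291960 − -4297.239973·135.374) / -9395.843100 = -46.390748

x=7.542 y=-46.391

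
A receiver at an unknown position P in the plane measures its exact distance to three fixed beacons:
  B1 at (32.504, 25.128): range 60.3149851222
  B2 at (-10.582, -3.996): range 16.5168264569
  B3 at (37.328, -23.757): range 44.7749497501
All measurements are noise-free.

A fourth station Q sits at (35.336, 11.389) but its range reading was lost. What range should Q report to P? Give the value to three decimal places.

eq1: (x − 32.504)² + (y − 25.128)² = 60.3149851222²
eq2: (x + 10.582)² + (y + 3.996)² = 16.5168264569²
eq3: (x − 37.328)² + (y + 23.757)² = 44.7749497501²
eq3−eq2, eq3−eq1 (x²,y² cancel):
  -95.820·x + 39.522·y = -97.837324
  -9.648·x + 97.770·y = -1902.949538
det = -95.820·97.770 − 39.522·-9.648 = -8987.013144
x = (-97.837324·97.770 − 39.522·-1902.949538) / -8987.013144 = -7.304186
y = (-95.820·-1902.949538 − -97.837324·-9.648) / -8987.013144 = -20.184313
|P − Q| = √((-7.304186 − 35.336)² + (-20.184313 − 11.389)²) = 53.057135

53.057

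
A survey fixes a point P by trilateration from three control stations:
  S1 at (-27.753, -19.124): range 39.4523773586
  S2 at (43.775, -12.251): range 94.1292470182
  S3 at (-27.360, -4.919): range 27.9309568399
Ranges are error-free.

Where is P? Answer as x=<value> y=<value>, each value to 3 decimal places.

x=-46.072 y=15.817

eq1: (x + 27.753)² + (y + 19.124)² = 39.4523773586²
eq2: (x − 43.775)² + (y + 12.251)² = 94.1292470182²
eq3: (x + 27.360)² + (y + 4.919)² = 27.9309568399²
eq3−eq1, eq3−eq2 (x²,y² cancel):
  -0.786·x − 28.410·y = -413.161505
  142.270·x − 14.664·y = -6786.605329
det = -0.786·-14.664 − -28.410·142.270 = 4053.416604
x = (-413.161505·-14.664 − -28.410·-6786.605329) / 4053.416604 = -46.071962
y = (-0.786·-6786.605329 − -413.161505·142.270) / 4053.416604 = 15.817461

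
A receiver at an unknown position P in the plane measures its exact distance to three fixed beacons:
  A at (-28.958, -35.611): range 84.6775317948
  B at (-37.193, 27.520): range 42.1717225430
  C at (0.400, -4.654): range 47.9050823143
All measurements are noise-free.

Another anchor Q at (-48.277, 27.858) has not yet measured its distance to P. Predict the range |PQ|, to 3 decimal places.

52.521

eq1: (x + 28.958)² + (y + 35.611)² = 84.6775317948²
eq2: (x + 37.193)² + (y − 27.520)² = 42.1717225430²
eq3: (x − 0.400)² + (y + 4.654)² = 47.9050823143²
eq2−eq1, eq2−eq3 (x²,y² cancel):
  16.470·x − 126.262·y = -5425.790773
  75.186·x − 64.348·y = -2635.292662
det = 16.470·-64.348 − -126.262·75.186 = 8433.323172
x = (-5425.790773·-64.348 − -126.262·-2635.292662) / 8433.323172 = 1.944840
y = (16.470·-2635.292662 − -5425.790773·75.186) / 8433.323172 = 43.226167
|P − Q| = √((1.944840 − -48.277)² + (43.226167 − 27.858)²) = 52.520603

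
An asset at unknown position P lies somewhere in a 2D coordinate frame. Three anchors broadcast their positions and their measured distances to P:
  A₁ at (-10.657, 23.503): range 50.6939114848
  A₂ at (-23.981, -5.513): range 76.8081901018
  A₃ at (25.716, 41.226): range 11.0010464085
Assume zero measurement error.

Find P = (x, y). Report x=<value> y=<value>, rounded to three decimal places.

x=36.712 y=41.560

eq1: (x + 10.657)² + (y − 23.503)² = 50.6939114848²
eq2: (x + 23.981)² + (y + 5.513)² = 76.8081901018²
eq3: (x − 25.716)² + (y − 41.226)² = 11.0010464085²
eq1−eq3, eq1−eq2 (x²,y² cancel):
  72.746·x + 35.446·y = 4143.782714
  -26.648·x − 58.032·y = -3390.106533
det = 72.746·-58.032 − 35.446·-26.648 = -3277.030864
x = (4143.782714·-58.032 − 35.446·-3390.106533) / -3277.030864 = 36.711977
y = (72.746·-3390.106533 − 4143.782714·-26.648) / -3277.030864 = 41.559928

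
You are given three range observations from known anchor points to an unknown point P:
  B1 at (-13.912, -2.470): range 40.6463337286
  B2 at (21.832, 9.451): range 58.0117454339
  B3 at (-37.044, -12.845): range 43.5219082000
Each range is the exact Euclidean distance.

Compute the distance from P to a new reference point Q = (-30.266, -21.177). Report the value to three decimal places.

eq1: (x + 13.912)² + (y + 2.470)² = 40.6463337286²
eq2: (x − 21.832)² + (y − 9.451)² = 58.0117454339²
eq3: (x + 37.044)² + (y + 12.845)² = 43.5219082000²
eq2−eq1, eq2−eq3 (x²,y² cancel):
  -71.488·x − 23.842·y = 1346.925182
  -117.752·x − 44.592·y = 2442.500451
det = -71.488·-44.592 − -23.842·-117.752 = 380.349712
x = (1346.925182·-44.592 − -23.842·2442.500451) / 380.349712 = -4.806082
y = (-71.488·2442.500451 − 1346.925182·-117.752) / 380.349712 = -42.083214
|P − Q| = √((-4.806082 − -30.266)² + (-42.083214 − -21.177)²) = 32.943546

32.944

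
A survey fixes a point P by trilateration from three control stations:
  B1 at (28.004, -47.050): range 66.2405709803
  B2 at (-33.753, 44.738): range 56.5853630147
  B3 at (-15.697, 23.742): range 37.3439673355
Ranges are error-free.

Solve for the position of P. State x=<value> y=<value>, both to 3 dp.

x=-27.918 y=-11.546

eq1: (x − 28.004)² + (y + 47.050)² = 66.2405709803²
eq2: (x + 33.753)² + (y − 44.738)² = 56.5853630147²
eq3: (x + 15.697)² + (y − 23.742)² = 37.3439673355²
eq1−eq2, eq1−eq3 (x²,y² cancel):
  -123.514·x + 183.576·y = 1328.737073
  -87.402·x + 141.584·y = 805.393204
det = -123.514·141.584 − 183.576·-87.402 = -1442.696624
x = (1328.737073·141.584 − 183.576·805.393204) / -1442.696624 = -27.917891
y = (-123.514·805.393204 − 1328.737073·-87.402) / -1442.696624 = -11.545699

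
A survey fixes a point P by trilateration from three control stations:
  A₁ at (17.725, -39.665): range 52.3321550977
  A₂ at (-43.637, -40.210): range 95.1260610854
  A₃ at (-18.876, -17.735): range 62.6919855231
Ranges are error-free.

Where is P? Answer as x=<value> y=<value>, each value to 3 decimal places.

eq1: (x − 17.725)² + (y + 39.665)² = 52.3321550977²
eq2: (x + 43.637)² + (y + 40.210)² = 95.1260610854²
eq3: (x + 18.876)² + (y + 17.735)² = 62.6919855231²
eq1−eq2, eq1−eq3 (x²,y² cancel):
  -122.724·x − 1.090·y = -4676.769021
  -73.202·x + 43.860·y = -2408.284841
det = -122.724·43.860 − -1.090·-73.202 = -5462.464820
x = (-4676.769021·43.860 − -1.090·-2408.284841) / -5462.464820 = 38.031937
y = (-122.724·-2408.284841 − -4676.769021·-73.202) / -5462.464820 = 8.566554

x=38.032 y=8.567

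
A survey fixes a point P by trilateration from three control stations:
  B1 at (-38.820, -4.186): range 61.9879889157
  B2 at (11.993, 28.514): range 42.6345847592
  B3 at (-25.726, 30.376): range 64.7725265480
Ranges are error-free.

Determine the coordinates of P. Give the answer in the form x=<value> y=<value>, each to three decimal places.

x=22.568 y=-12.788

eq1: (x + 38.820)² + (y + 4.186)² = 61.9879889157²
eq2: (x − 11.993)² + (y − 28.514)² = 42.6345847592²
eq3: (x + 25.726)² + (y − 30.376)² = 64.7725265480²
eq1−eq3, eq1−eq2 (x²,y² cancel):
  26.188·x + 69.124·y = -292.955970
  101.626·x + 65.400·y = 1457.168201
det = 26.188·65.400 − 69.124·101.626 = -5312.100424
x = (-292.955970·65.400 − 69.124·1457.168201) / -5312.100424 = 22.568213
y = (26.188·1457.168201 − -292.955970·101.626) / -5312.100424 = -12.788212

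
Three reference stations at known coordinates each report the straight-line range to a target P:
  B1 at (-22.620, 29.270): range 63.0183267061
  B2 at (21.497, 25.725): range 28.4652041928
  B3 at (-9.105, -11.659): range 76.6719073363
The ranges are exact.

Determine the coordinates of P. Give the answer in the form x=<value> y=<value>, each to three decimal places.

x=37.038 y=49.573

eq1: (x + 22.620)² + (y − 29.270)² = 63.0183267061²
eq2: (x − 21.497)² + (y − 25.725)² = 28.4652041928²
eq3: (x + 9.105)² + (y + 11.659)² = 76.6719073363²
eq3−eq1, eq3−eq2 (x²,y² cancel):
  -27.030·x + 81.858·y = 3056.835868
  61.204·x + 74.768·y = 5973.376853
det = -27.030·74.768 − 81.858·61.204 = -7031.016072
x = (3056.835868·74.768 − 81.858·5973.376853) / -7031.016072 = 37.038058
y = (-27.030·5973.376853 − 3056.835868·61.204) / -7031.016072 = 49.573341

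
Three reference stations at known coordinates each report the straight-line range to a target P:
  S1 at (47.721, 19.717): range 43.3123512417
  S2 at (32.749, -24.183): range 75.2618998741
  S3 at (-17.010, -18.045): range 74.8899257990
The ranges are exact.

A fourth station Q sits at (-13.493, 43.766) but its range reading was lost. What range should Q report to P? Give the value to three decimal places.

29.968

eq1: (x − 47.721)² + (y − 19.717)² = 43.3123512417²
eq2: (x − 32.749)² + (y + 24.183)² = 75.2618998741²
eq3: (x + 17.010)² + (y + 18.045)² = 74.8899257990²
eq1−eq2, eq1−eq3 (x²,y² cancel):
  -29.944·x − 87.800·y = -4797.133243
  -129.462·x − 75.524·y = -5783.633021
det = -29.944·-75.524 − -87.800·-129.462 = -9105.272944
x = (-4797.133243·-75.524 − -87.800·-5783.633021) / -9105.272944 = 15.980223
y = (-29.944·-5783.633021 − -4797.133243·-129.462) / -9105.272944 = 49.187033
|P − Q| = √((15.980223 − -13.493)² + (49.187033 − 43.766)²) = 29.967623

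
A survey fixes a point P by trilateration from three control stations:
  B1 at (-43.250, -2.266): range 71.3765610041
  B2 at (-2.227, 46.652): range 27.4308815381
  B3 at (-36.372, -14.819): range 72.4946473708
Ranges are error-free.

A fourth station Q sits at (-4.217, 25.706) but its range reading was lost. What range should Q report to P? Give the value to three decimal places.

eq1: (x + 43.250)² + (y + 2.266)² = 71.3765610041²
eq2: (x + 2.227)² + (y − 46.652)² = 27.4308815381²
eq3: (x + 36.372)² + (y + 14.819)² = 72.4946473708²
eq2−eq3, eq2−eq1 (x²,y² cancel):
  -68.290·x − 122.942·y = -5141.864123
  -82.046·x − 97.836·y = -4647.831576
det = -68.290·-97.836 − -122.942·-82.046 = -3405.678892
x = (-5141.864123·-97.836 − -122.942·-4647.831576) / -3405.678892 = 20.070680
y = (-68.290·-4647.831576 − -5141.864123·-82.046) / -3405.678892 = 30.674931
|P − Q| = √((20.070680 − -4.217)² + (30.674931 − 25.706)²) = 24.790758

24.791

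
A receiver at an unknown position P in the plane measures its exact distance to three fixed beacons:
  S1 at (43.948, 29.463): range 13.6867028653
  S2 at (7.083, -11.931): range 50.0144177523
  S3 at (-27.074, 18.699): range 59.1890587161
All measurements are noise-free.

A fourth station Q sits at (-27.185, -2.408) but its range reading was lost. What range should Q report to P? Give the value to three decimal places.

67.329

eq1: (x − 43.948)² + (y − 29.463)² = 13.6867028653²
eq2: (x − 7.083)² + (y + 11.931)² = 50.0144177523²
eq3: (x + 27.074)² + (y − 18.699)² = 59.1890587161²
eq3−eq1, eq3−eq2 (x²,y² cancel):
  142.044·x + 21.528·y = 5032.859832
  68.314·x − 61.260·y = 111.766262
det = 142.044·-61.260 − 21.528·68.314 = -10172.279232
x = (5032.859832·-61.260 − 21.528·111.766262) / -10172.279232 = 30.545671
y = (142.044·111.766262 − 5032.859832·68.314) / -10172.279232 = 32.238504
|P − Q| = √((30.545671 − -27.185)² + (32.238504 − -2.408)²) = 67.329122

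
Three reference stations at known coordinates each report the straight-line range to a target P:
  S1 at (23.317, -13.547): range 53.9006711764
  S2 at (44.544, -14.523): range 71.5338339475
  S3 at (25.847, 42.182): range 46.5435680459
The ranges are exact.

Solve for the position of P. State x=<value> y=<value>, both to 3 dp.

eq1: (x − 23.317)² + (y + 13.547)² = 53.9006711764²
eq2: (x − 44.544)² + (y + 14.523)² = 71.5338339475²
eq3: (x − 25.847)² + (y − 42.182)² = 46.5435680459²
eq3−eq1, eq3−eq2 (x²,y² cancel):
  -5.060·x − 111.458·y = -2459.163462
  37.394·x − 113.410·y = -3203.088741
det = -5.060·-113.410 − -111.458·37.394 = 4741.715052
x = (-2459.163462·-113.410 − -111.458·-3203.088741) / 4741.715052 = -16.474237
y = (-5.060·-3203.088741 − -2459.163462·37.394) / 4741.715052 = 22.811490

x=-16.474 y=22.811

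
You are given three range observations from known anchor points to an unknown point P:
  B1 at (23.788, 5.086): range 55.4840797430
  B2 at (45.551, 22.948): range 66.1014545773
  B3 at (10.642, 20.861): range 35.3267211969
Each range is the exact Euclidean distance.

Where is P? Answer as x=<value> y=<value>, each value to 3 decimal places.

eq1: (x − 23.788)² + (y − 5.086)² = 55.4840797430²
eq2: (x − 45.551)² + (y − 22.948)² = 66.1014545773²
eq3: (x − 10.642)² + (y − 20.861)² = 35.3267211969²
eq2−eq1, eq2−eq3 (x²,y² cancel):
  -43.526·x − 35.724·y = -718.848773
  -69.818·x − 4.174·y = 1068.354247
det = -43.526·-4.174 − -35.724·-69.818 = -2312.500708
x = (-718.848773·-4.174 − -35.724·1068.354247) / -2312.500708 = -17.801665
y = (-43.526·1068.354247 − -718.848773·-69.818) / -2312.500708 = 41.811780

x=-17.802 y=41.812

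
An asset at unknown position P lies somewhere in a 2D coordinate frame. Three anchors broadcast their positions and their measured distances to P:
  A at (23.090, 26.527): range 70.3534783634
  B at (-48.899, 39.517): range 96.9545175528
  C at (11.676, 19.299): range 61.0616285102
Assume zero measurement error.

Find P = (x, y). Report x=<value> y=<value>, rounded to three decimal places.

eq1: (x − 23.090)² + (y − 26.527)² = 70.3534783634²
eq2: (x + 48.899)² + (y − 39.517)² = 96.9545175528²
eq3: (x − 11.676)² + (y − 19.299)² = 61.0616285102²
eq2−eq1, eq2−eq3 (x²,y² cancel):
  143.978·x − 25.980·y = 1734.690895
  121.150·x − 40.436·y = 2227.730885
det = 143.978·-40.436 − -25.980·121.150 = -2674.417408
x = (1734.690895·-40.436 − -25.980·2227.730885) / -2674.417408 = 4.586985
y = (143.978·2227.730885 − 1734.690895·121.150) / -2674.417408 = -41.349729

x=4.587 y=-41.350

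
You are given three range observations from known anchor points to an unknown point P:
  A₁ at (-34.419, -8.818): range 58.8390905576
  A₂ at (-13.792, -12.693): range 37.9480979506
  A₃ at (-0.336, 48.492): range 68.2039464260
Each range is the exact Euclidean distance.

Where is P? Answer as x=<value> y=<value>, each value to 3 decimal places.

eq1: (x + 34.419)² + (y + 8.818)² = 58.8390905576²
eq2: (x + 13.792)² + (y + 12.693)² = 37.9480979506²
eq3: (x + 0.336)² + (y − 48.492)² = 68.2039464260²
eq2−eq3, eq2−eq1 (x²,y² cancel):
  26.912·x + 122.370·y = -1211.464723
  -41.254·x + 7.750·y = -1110.887268
det = 26.912·7.750 − 122.370·-41.254 = 5256.819980
x = (-1211.464723·7.750 − 122.370·-1110.887268) / 5256.819980 = 24.073570
y = (26.912·-1110.887268 − -1211.464723·-41.254) / 5256.819980 = -15.194350

x=24.074 y=-15.194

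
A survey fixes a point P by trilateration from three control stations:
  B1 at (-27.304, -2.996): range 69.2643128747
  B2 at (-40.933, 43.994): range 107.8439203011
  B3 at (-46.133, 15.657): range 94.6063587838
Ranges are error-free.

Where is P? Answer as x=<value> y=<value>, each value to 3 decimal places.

x=35.603 y=-31.983

eq1: (x + 27.304)² + (y + 2.996)² = 69.2643128747²
eq2: (x + 40.933)² + (y − 43.994)² = 107.8439203011²
eq3: (x + 46.133)² + (y − 15.657)² = 94.6063587838²
eq3−eq1, eq3−eq2 (x²,y² cancel):
  37.658·x − 37.306·y = 2533.907178
  10.400·x + 56.674·y = -1442.360837
det = 37.658·56.674 − -37.306·10.400 = 2522.211892
x = (2533.907178·56.674 − -37.306·-1442.360837) / 2522.211892 = 35.602854
y = (37.658·-1442.360837 − 2533.907178·10.400) / 2522.211892 = -31.983458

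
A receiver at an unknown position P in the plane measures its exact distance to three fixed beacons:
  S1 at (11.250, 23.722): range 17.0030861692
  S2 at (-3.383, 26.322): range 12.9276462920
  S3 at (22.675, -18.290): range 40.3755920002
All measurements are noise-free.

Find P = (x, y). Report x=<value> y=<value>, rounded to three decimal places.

x=-2.292 y=13.440

eq1: (x − 11.250)² + (y − 23.722)² = 17.0030861692²
eq2: (x + 3.383)² + (y − 26.322)² = 12.9276462920²
eq3: (x − 22.675)² + (y + 18.290)² = 40.3755920002²
eq1−eq2, eq1−eq3 (x²,y² cancel):
  -29.266·x + 5.200·y = 136.977490
  22.850·x − 84.024·y = -1181.699549
det = -29.266·-84.024 − 5.200·22.850 = 2340.226384
x = (136.977490·-84.024 − 5.200·-1181.699549) / 2340.226384 = -2.292325
y = (-29.266·-1181.699549 − 136.977490·22.850) / 2340.226384 = 13.440445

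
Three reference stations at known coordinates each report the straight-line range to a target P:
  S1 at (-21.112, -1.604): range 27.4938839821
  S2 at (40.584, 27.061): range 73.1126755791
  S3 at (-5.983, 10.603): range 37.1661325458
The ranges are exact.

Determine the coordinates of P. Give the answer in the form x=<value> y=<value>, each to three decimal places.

eq1: (x + 21.112)² + (y + 1.604)² = 27.4938839821²
eq2: (x − 40.584)² + (y − 27.061)² = 73.1126755791²
eq3: (x + 5.983)² + (y − 10.603)² = 37.1661325458²
eq3−eq2, eq3−eq1 (x²,y² cancel):
  93.134·x + 32.916·y = -1733.003043
  -30.258·x − 24.414·y = 925.477214
det = 93.134·-24.414 − 32.916·-30.258 = -1277.801148
x = (-1733.003043·-24.414 − 32.916·925.477214) / -1277.801148 = -9.271027
y = (93.134·925.477214 − -1733.003043·-30.258) / -1277.801148 = -26.417404

x=-9.271 y=-26.417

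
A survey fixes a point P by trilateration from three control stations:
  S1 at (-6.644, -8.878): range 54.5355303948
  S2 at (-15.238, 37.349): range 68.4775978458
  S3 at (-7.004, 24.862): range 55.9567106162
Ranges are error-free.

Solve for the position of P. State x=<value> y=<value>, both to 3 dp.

eq1: (x + 6.644)² + (y + 8.878)² = 54.5355303948²
eq2: (x + 15.238)² + (y − 37.349)² = 68.4775978458²
eq3: (x + 7.004)² + (y − 24.862)² = 55.9567106162²
eq2−eq1, eq2−eq3 (x²,y² cancel):
  17.188·x − 92.454·y = 210.874506
  16.468·x − 24.974·y = 598.058559
det = 17.188·-24.974 − -92.454·16.468 = 1093.279360
x = (210.874506·-24.974 − -92.454·598.058559) / 1093.279360 = 45.758228
y = (17.188·598.058559 − 210.874506·16.468) / 1093.279360 = 6.225993

x=45.758 y=6.226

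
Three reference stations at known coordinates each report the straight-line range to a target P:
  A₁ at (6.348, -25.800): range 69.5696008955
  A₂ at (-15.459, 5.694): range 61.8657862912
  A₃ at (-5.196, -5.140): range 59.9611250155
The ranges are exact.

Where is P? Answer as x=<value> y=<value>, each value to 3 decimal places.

eq1: (x − 6.348)² + (y + 25.800)² = 69.5696008955²
eq2: (x + 15.459)² + (y − 5.694)² = 61.8657862912²
eq3: (x + 5.196)² + (y + 5.140)² = 59.9611250155²
eq3−eq1, eq3−eq2 (x²,y² cancel):
  23.088·x − 41.320·y = -592.073768
  -20.526·x + 21.668·y = -14.054699
det = 23.088·21.668 − -41.320·-20.526 = -347.863536
x = (-592.073768·21.668 − -41.320·-14.054699) / -347.863536 = 38.549009
y = (23.088·-14.054699 − -592.073768·-20.526) / -347.863536 = 35.868666

x=38.549 y=35.869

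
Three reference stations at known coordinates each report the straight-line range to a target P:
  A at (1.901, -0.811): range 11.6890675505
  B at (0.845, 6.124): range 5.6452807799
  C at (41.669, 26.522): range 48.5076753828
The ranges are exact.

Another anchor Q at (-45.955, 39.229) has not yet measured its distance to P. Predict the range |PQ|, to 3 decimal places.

eq1: (x − 1.901)² + (y + 0.811)² = 11.6890675505²
eq2: (x − 0.845)² + (y − 6.124)² = 5.6452807799²
eq3: (x − 41.669)² + (y − 26.522)² = 48.5076753828²
eq3−eq1, eq3−eq2 (x²,y² cancel):
  -79.536·x − 54.666·y = -219.090252
  -81.648·x − 40.796·y = -80.379268
det = -79.536·-40.796 − -54.666·-81.648 = -1218.618912
x = (-219.090252·-40.796 − -54.666·-80.379268) / -1218.618912 = -3.728805
y = (-79.536·-80.379268 − -219.090252·-81.648) / -1218.618912 = 9.433003
|P − Q| = √((-3.728805 − -45.955)² + (9.433003 − 39.229)²) = 51.680296

51.680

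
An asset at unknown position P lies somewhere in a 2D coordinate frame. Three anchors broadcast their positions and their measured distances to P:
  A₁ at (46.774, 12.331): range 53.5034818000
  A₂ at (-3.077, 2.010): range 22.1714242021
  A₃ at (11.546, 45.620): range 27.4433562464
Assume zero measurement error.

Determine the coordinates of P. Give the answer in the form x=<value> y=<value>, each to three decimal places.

x=-5.429 y=24.056

eq1: (x − 46.774)² + (y − 12.331)² = 53.5034818000²
eq2: (x + 3.077)² + (y − 2.010)² = 22.1714242021²
eq3: (x − 11.546)² + (y − 45.620)² = 27.4433562464²
eq1−eq2, eq1−eq3 (x²,y² cancel):
  -99.702·x − 20.642·y = 44.697906
  -70.456·x + 66.578·y = 1984.118642
det = -99.702·66.578 − -20.642·-70.456 = -8092.312508
x = (44.697906·66.578 − -20.642·1984.118642) / -8092.312508 = -5.428865
y = (-99.702·1984.118642 − 44.697906·-70.456) / -8092.312508 = 24.056333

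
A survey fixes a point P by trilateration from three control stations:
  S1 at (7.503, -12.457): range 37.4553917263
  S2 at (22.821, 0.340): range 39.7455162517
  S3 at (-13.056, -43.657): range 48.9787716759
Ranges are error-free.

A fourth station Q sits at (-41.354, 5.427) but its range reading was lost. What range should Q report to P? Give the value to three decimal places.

eq1: (x − 7.503)² + (y + 12.457)² = 37.4553917263²
eq2: (x − 22.821)² + (y − 0.340)² = 39.7455162517²
eq3: (x + 13.056)² + (y + 43.657)² = 48.9787716759²
eq2−eq3, eq2−eq1 (x²,y² cancel):
  -71.754·x − 87.994·y = 736.265131
  -30.636·x − 25.594·y = -132.642090
det = -71.754·-25.594 − -87.994·-30.636 = -859.312308
x = (736.265131·-25.594 − -87.994·-132.642090) / -859.312308 = 35.511743
y = (-71.754·-132.642090 − 736.265131·-30.636) / -859.312308 = -37.324985
|P − Q| = √((35.511743 − -41.354)² + (-37.324985 − 5.427)²) = 87.954958

87.955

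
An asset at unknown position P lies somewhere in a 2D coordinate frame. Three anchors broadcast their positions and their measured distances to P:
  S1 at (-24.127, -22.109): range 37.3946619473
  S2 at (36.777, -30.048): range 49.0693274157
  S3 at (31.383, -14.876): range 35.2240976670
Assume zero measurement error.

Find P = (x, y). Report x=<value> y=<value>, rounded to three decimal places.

eq1: (x + 24.127)² + (y + 22.109)² = 37.3946619473²
eq2: (x − 36.777)² + (y + 30.048)² = 49.0693274157²
eq3: (x − 31.383)² + (y + 14.876)² = 35.2240976670²
eq3−eq2, eq3−eq1 (x²,y² cancel):
  10.788·x − 30.344·y = -117.819869
  -111.020·x − 14.466·y = -292.891741
det = 10.788·-14.466 − -30.344·-111.020 = -3524.850088
x = (-117.819869·-14.466 − -30.344·-292.891741) / -3524.850088 = 2.037853
y = (10.788·-292.891741 − -117.819869·-111.020) / -3524.850088 = 4.607310

x=2.038 y=4.607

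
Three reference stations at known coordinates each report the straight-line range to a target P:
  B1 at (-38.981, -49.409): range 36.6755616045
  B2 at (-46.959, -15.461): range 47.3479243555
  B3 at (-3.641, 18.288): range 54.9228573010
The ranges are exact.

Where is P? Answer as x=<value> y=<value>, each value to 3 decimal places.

x=-4.605 y=-36.626

eq1: (x + 38.981)² + (y + 49.409)² = 36.6755616045²
eq2: (x + 46.959)² + (y + 15.461)² = 47.3479243555²
eq3: (x + 3.641)² + (y − 18.288)² = 54.9228573010²
eq2−eq1, eq2−eq3 (x²,y² cancel):
  15.956·x − 67.896·y = 2413.306562
  86.636·x + 67.498·y = -2871.176690
det = 15.956·67.498 − -67.896·86.636 = 6959.235944
x = (2413.306562·67.498 − -67.896·-2871.176690) / 6959.235944 = -4.605110
y = (15.956·-2871.176690 − 2413.306562·86.636) / 6959.235944 = -36.626395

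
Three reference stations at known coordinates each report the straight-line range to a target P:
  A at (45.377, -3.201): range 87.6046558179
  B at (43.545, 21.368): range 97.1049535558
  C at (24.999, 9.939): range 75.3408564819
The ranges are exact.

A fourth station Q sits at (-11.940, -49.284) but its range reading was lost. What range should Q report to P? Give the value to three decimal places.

eq1: (x − 45.377)² + (y + 3.201)² = 87.6046558179²
eq2: (x − 43.545)² + (y − 21.368)² = 97.1049535558²
eq3: (x − 24.999)² + (y − 9.939)² = 75.3408564819²
eq1−eq3, eq1−eq2 (x²,y² cancel):
  -40.756·x + 26.280·y = 652.746258
  -3.664·x + 49.138·y = -1471.356365
det = -40.756·49.138 − 26.280·-3.664 = -1906.378408
x = (652.746258·49.138 − 26.280·-1471.356365) / -1906.378408 = -37.108000
y = (-40.756·-1471.356365 − 652.746258·-3.664) / -1906.378408 = -32.710328
|P − Q| = √((-37.108000 − -11.940)² + (-32.710328 − -49.284)²) = 30.134944

30.135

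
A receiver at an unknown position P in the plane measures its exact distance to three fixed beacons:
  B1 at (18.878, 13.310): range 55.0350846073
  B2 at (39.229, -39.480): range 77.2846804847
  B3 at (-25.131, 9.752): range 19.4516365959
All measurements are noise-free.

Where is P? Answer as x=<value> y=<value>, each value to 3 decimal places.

x=-31.613 y=-8.588

eq1: (x − 18.878)² + (y − 13.310)² = 55.0350846073²
eq2: (x − 39.229)² + (y + 39.480)² = 77.2846804847²
eq3: (x + 25.131)² + (y − 9.752)² = 19.4516365959²
eq1−eq3, eq1−eq2 (x²,y² cancel):
  -88.018·x − 7.116·y = 2843.628052
  40.702·x − 105.580·y = -380.011443
det = -88.018·-105.580 − -7.116·40.702 = 9582.575872
x = (2843.628052·-105.580 − -7.116·-380.011443) / 9582.575872 = -31.613046
y = (-88.018·-380.011443 − 2843.628052·40.702) / 9582.575872 = -8.587827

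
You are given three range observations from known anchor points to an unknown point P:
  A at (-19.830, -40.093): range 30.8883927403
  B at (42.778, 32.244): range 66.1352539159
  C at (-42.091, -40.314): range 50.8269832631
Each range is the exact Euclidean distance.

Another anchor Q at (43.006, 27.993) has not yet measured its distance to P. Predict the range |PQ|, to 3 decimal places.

62.808

eq1: (x + 19.830)² + (y + 40.093)² = 30.8883927403²
eq2: (x − 42.778)² + (y − 32.244)² = 66.1352539159²
eq3: (x + 42.091)² + (y + 40.314)² = 50.8269832631²
eq2−eq1, eq2−eq3 (x²,y² cancel):
  -125.216·x − 144.674·y = 2550.823733
  -169.738·x − 145.116·y = 2317.727640
det = -125.216·-145.116 − -144.674·-169.738 = -6385.830356
x = (2550.823733·-145.116 − -144.674·2317.727640) / -6385.830356 = 5.457459
y = (-125.216·2317.727640 − 2550.823733·-169.738) / -6385.830356 = -22.354984
|P − Q| = √((5.457459 − 43.006)² + (-22.354984 − 27.993)²) = 62.807742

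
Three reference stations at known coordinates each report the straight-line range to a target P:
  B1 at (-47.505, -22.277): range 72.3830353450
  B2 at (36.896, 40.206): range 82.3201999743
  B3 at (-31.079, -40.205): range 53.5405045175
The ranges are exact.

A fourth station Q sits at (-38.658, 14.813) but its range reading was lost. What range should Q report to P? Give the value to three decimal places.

eq1: (x + 47.505)² + (y + 22.277)² = 72.3830353450²
eq2: (x − 36.896)² + (y − 40.206)² = 82.3201999743²
eq3: (x + 31.079)² + (y + 40.205)² = 53.5405045175²
eq1−eq2, eq1−eq3 (x²,y² cancel):
  168.802·x + 124.966·y = -1312.464020
  32.852·x − 35.856·y = 2202.074694
det = 168.802·-35.856 − 124.966·32.852 = -10157.947544
x = (-1312.464020·-35.856 − 124.966·2202.074694) / -10157.947544 = 22.457761
y = (168.802·2202.074694 − -1312.464020·32.852) / -10157.947544 = -40.838140
|P − Q| = √((22.457761 − -38.658)² + (-40.838140 − 14.813)²) = 82.657036

82.657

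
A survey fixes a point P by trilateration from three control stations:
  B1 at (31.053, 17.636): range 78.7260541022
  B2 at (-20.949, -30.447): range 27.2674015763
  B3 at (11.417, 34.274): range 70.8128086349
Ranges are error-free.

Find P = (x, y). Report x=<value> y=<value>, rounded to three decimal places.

x=-41.612 y=-12.655

eq1: (x − 31.053)² + (y − 17.636)² = 78.7260541022²
eq2: (x + 20.949)² + (y + 30.447)² = 27.2674015763²
eq3: (x − 11.417)² + (y − 34.274)² = 70.8128086349²
eq1−eq3, eq1−eq2 (x²,y² cancel):
  -39.272·x + 33.276·y = 1213.075388
  -104.004·x − 96.166·y = 5544.843511
det = -39.272·-96.166 − 33.276·-104.004 = 7237.468256
x = (1213.075388·-96.166 − 33.276·5544.843511) / 7237.468256 = -41.612178
y = (-39.272·5544.843511 − 1213.075388·-104.004) / 7237.468256 = -12.655310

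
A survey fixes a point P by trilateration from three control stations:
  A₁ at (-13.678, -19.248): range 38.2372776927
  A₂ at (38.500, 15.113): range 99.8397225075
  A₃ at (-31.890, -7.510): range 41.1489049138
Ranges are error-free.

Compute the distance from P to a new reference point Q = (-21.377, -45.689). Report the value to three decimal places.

eq1: (x + 13.678)² + (y + 19.248)² = 38.2372776927²
eq2: (x − 38.500)² + (y − 15.113)² = 99.8397225075²
eq3: (x + 31.890)² + (y + 7.510)² = 41.1489049138²
eq1−eq2, eq1−eq3 (x²,y² cancel):
  104.356·x + 68.722·y = -7352.801204
  -36.424·x + 23.476·y = 284.656042
det = 104.356·23.476 − 68.722·-36.424 = 4952.991584
x = (-7352.801204·23.476 − 68.722·284.656042) / 4952.991584 = -38.800085
y = (104.356·284.656042 − -7352.801204·-36.424) / 4952.991584 = -48.074555
|P − Q| = √((-38.800085 − -21.377)² + (-48.074555 − -45.689)²) = 17.585641

17.586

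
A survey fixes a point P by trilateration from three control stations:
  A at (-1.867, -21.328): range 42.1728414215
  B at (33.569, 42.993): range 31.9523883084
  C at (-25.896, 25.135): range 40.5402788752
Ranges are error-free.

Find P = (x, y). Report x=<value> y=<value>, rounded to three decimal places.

x=13.968 y=17.759

eq1: (x + 1.867)² + (y + 21.328)² = 42.1728414215²
eq2: (x − 33.569)² + (y − 42.993)² = 31.9523883084²
eq3: (x + 25.896)² + (y − 25.135)² = 40.5402788752²
eq3−eq2, eq3−eq1 (x²,y² cancel):
  118.930·x + 35.716·y = 2295.463862
  48.058·x − 92.926·y = -979.036110
det = 118.930·-92.926 − 35.716·48.058 = -12768.128708
x = (2295.463862·-92.926 − 35.716·-979.036110) / -12768.128708 = 13.967671
y = (118.930·-979.036110 − 2295.463862·48.058) / -12768.128708 = 17.759233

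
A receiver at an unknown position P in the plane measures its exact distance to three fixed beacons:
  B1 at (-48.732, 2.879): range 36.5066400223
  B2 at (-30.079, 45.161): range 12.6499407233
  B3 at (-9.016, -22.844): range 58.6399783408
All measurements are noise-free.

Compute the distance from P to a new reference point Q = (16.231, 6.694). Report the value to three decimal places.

51.086

eq1: (x + 48.732)² + (y − 2.879)² = 36.5066400223²
eq2: (x + 30.079)² + (y − 45.161)² = 12.6499407233²
eq3: (x + 9.016)² + (y + 22.844)² = 58.6399783408²
eq1−eq2, eq1−eq3 (x²,y² cancel):
  37.306·x + 84.564·y = 1733.879462
  79.432·x − 51.446·y = -3885.872167
det = 37.306·-51.446 − 84.564·79.432 = -8636.332124
x = (1733.879462·-51.446 − 84.564·-3885.872167) / -8636.332124 = -27.720533
y = (37.306·-3885.872167 − 1733.879462·79.432) / -8636.332124 = 32.732861
|P − Q| = √((-27.720533 − 16.231)² + (32.732861 − 6.694)²) = 51.085806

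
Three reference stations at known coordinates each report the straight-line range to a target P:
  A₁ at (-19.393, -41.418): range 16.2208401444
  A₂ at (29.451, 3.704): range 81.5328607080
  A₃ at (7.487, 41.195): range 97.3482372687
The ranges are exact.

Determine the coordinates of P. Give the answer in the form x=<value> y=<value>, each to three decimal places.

eq1: (x + 19.393)² + (y + 41.418)² = 16.2208401444²
eq2: (x − 29.451)² + (y − 3.704)² = 81.5328607080²
eq3: (x − 7.487)² + (y − 41.195)² = 97.3482372687²
eq2−eq3, eq2−eq1 (x²,y² cancel):
  -43.928·x + 74.982·y = -1957.069747
  -97.688·x − 90.244·y = 7594.949876
det = -43.928·-90.244 − 74.982·-97.688 = 11289.080048
x = (-1957.069747·-90.244 − 74.982·7594.949876) / 11289.080048 = -34.800952
y = (-43.928·7594.949876 − -1957.069747·-97.688) / 11289.080048 = -46.488570

x=-34.801 y=-46.489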